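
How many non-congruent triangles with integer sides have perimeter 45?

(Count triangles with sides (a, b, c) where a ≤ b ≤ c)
With a ≤ b ≤ c and a + b + c = 45, the triangle inequality a + b > c gives c < 45/2, so c ≤ 22.
Iterate a from 1 to ⌊p/3⌋ = 15; for each a, b ranges from a to ⌊(p−a)/2⌋ with c = p − a − b, keeping only c ≥ b.
Triples: (1, 22, 22), (2, 21, 22), (3, 20, 22), …
Count = 48 triangles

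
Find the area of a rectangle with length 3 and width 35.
Area = length * width
Area = 3 * 35
Area = 105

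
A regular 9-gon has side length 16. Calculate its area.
For a regular 9-gon with side length s = 16:
Apothem a = s / (2*tan(pi/9)) = 16 / (2*tan(pi/9)) ≈ 21.9798
Perimeter P = 9 * 16 = 144
Area = (1/2) * P * a = (1/2) * 144 * 21.9798 = 1582.55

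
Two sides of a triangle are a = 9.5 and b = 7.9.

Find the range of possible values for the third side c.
By the triangle inequality: |a - b| < c < a + b
|9.5 - 7.9| < c < 9.5 + 7.9
1.6 < c < 17.4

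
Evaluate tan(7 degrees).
tan(7 degrees) = 0.1228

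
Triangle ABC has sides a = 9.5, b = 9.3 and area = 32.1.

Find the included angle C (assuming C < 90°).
Area = ½ab·sin(C)  →  sin(C) = 2·Area/(ab)
sin(C) = 2·32.1/(9.5·9.3) = 0.726655
C = arcsin(0.726655) = 46.61°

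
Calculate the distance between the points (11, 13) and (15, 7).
Using the distance formula: d = sqrt((x₂-x₁)² + (y₂-y₁)²)
dx = 15 - 11 = 4
dy = 7 - 13 = -6
d = sqrt(4² + (-6)²) = sqrt(16 + 36) = sqrt(52) = 7.21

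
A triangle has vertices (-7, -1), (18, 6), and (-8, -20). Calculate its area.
Using the coordinate formula: Area = (1/2)|x₁(y₂-y₃) + x₂(y₃-y₁) + x₃(y₁-y₂)|
Area = (1/2)|(-7)(6-(-20)) + 18((-20)-(-1)) + (-8)((-1)-6)|
Area = (1/2)|(-7)*26 + 18*(-19) + (-8)*(-7)|
Area = (1/2)|(-182) + (-342) + 56|
Area = (1/2)*468 = 234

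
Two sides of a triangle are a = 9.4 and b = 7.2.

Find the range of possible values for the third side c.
By the triangle inequality: |a - b| < c < a + b
|9.4 - 7.2| < c < 9.4 + 7.2
2.2 < c < 16.6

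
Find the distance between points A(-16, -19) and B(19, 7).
Using the distance formula: d = sqrt((x₂-x₁)² + (y₂-y₁)²)
dx = 19 - (-16) = 35
dy = 7 - (-19) = 26
d = sqrt(35² + 26²) = sqrt(1225 + 676) = sqrt(1901) = 43.60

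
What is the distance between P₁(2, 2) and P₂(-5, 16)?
Using the distance formula: d = sqrt((x₂-x₁)² + (y₂-y₁)²)
dx = (-5) - 2 = -7
dy = 16 - 2 = 14
d = sqrt((-7)² + 14²) = sqrt(49 + 196) = sqrt(245) = 15.65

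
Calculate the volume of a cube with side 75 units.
Volume = s³
Volume = 75³
Volume = 421875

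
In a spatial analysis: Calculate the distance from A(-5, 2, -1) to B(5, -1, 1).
d = √[(10)² + (-3)² + (2)²] = √113 = 10.63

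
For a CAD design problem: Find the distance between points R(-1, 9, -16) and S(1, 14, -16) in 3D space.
d = √[(2)² + (5)² + (0)²] = √29 = 5.385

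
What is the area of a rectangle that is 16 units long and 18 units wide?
Area = length * width
Area = 16 * 18
Area = 288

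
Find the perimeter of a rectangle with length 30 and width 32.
Perimeter = 2 * (length + width)
Perimeter = 2 * (30 + 32)
Perimeter = 2 * 62
Perimeter = 124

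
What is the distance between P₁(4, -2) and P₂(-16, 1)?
Using the distance formula: d = sqrt((x₂-x₁)² + (y₂-y₁)²)
dx = (-16) - 4 = -20
dy = 1 - (-2) = 3
d = sqrt((-20)² + 3²) = sqrt(400 + 9) = sqrt(409) = 20.22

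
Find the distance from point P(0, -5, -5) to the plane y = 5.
d = |0(0) + 1(-5) + 0(-5) - (5)| / √(0² + 1² + 0²) = 10/√1 = 10.0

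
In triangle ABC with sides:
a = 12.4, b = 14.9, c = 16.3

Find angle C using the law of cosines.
cos(C) = (a² + b² - c²)/(2ab)
cos(C) = (12.4² + 14.9² - 16.3²)/(2·12.4·14.9) = 110.08/369.52 = 0.297900
C = arccos(0.297900) = 72.67°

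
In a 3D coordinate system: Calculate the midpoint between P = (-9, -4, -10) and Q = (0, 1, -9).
Midpoint = ((-9+0)/2, (-4+1)/2, (-10-9)/2) = (-4.5, -1.5, -9.5)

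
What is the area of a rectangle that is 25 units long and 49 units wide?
Area = length * width
Area = 25 * 49
Area = 1225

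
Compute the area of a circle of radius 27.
Area = pi * r²
Area = pi * 27²
Area = pi * 729
Area = 2290.22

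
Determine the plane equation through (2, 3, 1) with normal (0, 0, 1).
d = n·P = (0)(2) + (0)(3) + (1)(1) = 1
Plane: z = 1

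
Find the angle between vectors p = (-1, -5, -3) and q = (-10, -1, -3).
p·q = 24, |p|² = 35, |q|² = 110
cos θ = 24/√3850 ≈ 0.3868
θ ≈ 67.24°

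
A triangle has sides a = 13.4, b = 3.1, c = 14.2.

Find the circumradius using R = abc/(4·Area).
s = (a+b+c)/2 = 15.35
Area = √(s(s-a)(s-b)(s-c)) = √(15.35·1.95·12.25·1.15) = 20.5347
R = abc/(4·Area) = (13.4·3.1·14.2)/(4·20.5347) = 589.868/82.1388 = 7.181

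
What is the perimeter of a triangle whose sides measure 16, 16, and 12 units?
Perimeter = sum of all sides
Perimeter = 16 + 16 + 12
Perimeter = 44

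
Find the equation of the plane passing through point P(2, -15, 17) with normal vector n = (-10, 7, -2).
d = n·P = (-10)(2) + (7)(-15) + (-2)(17) = -159
Plane: -10x + 7y - 2z = -159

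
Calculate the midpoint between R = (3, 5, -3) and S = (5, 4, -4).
Midpoint = ((3+5)/2, (5+4)/2, (-3-4)/2) = (4, 4.5, -3.5)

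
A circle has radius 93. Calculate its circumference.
Circumference = 2 * pi * r
Circumference = 2 * pi * 93
Circumference = 584.34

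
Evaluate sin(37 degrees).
sin(37 degrees) = 0.6018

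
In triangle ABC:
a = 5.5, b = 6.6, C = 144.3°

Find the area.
Using A = ½ab·sin(C):
A = ½·5.5·6.6·sin(144.3°) = ½·36.3·0.583541 = 10.59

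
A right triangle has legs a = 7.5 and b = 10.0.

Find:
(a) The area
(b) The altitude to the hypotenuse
(a) Area = ½ab = ½·7.5·10.0 = 37.5
(b) Hypotenuse c = √(7.5² + 10.0²) = √156.25 = 12.5
    Area = ½·c·h_c  →  h_c = 2·Area/c = 2·37.5/12.5 = 6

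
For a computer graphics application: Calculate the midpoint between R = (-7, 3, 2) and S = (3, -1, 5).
Midpoint = ((-7+3)/2, (3-1)/2, (2+5)/2) = (-2, 1, 3.5)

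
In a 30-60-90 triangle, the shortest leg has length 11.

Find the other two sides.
Long leg = 11√3 = 19.05, Hypotenuse = 22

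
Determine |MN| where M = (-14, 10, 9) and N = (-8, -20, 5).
d = √[(6)² + (-30)² + (-4)²] = √952 = 30.85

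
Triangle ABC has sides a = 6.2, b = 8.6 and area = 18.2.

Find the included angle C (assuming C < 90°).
Area = ½ab·sin(C)  →  sin(C) = 2·Area/(ab)
sin(C) = 2·18.2/(6.2·8.6) = 0.682671
C = arcsin(0.682671) = 43.05°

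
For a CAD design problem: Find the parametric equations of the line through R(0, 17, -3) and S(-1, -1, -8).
Direction vector d = S - R = (-1, -18, -5)
x = 0 - t, y = 17 - 18t, z = -3 - 5t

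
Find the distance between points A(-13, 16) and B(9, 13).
Using the distance formula: d = sqrt((x₂-x₁)² + (y₂-y₁)²)
dx = 9 - (-13) = 22
dy = 13 - 16 = -3
d = sqrt(22² + (-3)²) = sqrt(484 + 9) = sqrt(493) = 22.20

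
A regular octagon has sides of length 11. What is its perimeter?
Perimeter = number of sides * side length
Perimeter = 8 * 11
Perimeter = 88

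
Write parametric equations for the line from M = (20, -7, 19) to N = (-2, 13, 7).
Direction vector d = N - M = (-22, 20, -12)
x = 20 - 22t, y = -7 + 20t, z = 19 - 12t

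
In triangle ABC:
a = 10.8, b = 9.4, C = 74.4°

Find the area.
Using A = ½ab·sin(C):
A = ½·10.8·9.4·sin(74.4°) = ½·101.52·0.963163 = 48.89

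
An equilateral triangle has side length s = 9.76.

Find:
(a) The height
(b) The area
(a) Height h = s·√3/2 = 9.76·√3/2 = 8.452
(b) Area = (√3/4)·s² = (√3/4)·9.76² = (√3/4)·95.2576 = 41.25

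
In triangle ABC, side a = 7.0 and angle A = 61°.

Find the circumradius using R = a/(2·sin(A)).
R = a/(2·sin(A)) = 7.0/(2·sin(61°))
R = 7.0/(2·0.874620) = 7.0/1.749239 = 4.002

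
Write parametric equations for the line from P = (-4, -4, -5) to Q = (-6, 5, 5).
Direction vector d = Q - P = (-2, 9, 10)
x = -4 - 2t, y = -4 + 9t, z = -5 + 10t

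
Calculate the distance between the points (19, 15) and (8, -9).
Using the distance formula: d = sqrt((x₂-x₁)² + (y₂-y₁)²)
dx = 8 - 19 = -11
dy = (-9) - 15 = -24
d = sqrt((-11)² + (-24)²) = sqrt(121 + 576) = sqrt(697) = 26.40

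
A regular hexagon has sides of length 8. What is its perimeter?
Perimeter = number of sides * side length
Perimeter = 6 * 8
Perimeter = 48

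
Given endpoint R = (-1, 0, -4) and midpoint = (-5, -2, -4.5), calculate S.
S = (2×(-5) - (-1), 2×(-2) - 0, 2×(-4.5) - (-4)) = (-9, -4, -5)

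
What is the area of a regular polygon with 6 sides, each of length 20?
For a regular 6-gon with side length s = 20:
Apothem a = s / (2*tan(pi/6)) = 20 / (2*tan(pi/6)) ≈ 17.3205
Perimeter P = 6 * 20 = 120
Area = (1/2) * P * a = (1/2) * 120 * 17.3205 = 1039.23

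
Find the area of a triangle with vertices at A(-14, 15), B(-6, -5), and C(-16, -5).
Using the coordinate formula: Area = (1/2)|x₁(y₂-y₃) + x₂(y₃-y₁) + x₃(y₁-y₂)|
Area = (1/2)|(-14)((-5)-(-5)) + (-6)((-5)-15) + (-16)(15-(-5))|
Area = (1/2)|(-14)*0 + (-6)*(-20) + (-16)*20|
Area = (1/2)|0 + 120 + (-320)|
Area = (1/2)*200 = 100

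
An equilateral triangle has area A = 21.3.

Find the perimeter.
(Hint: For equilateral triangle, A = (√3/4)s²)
A = (√3/4)s²  →  s² = 4A/√3 = 4·21.3/√3 = 49.1902
s = 7.01358
Perimeter = 3s = 21.04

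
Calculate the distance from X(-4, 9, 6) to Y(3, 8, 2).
d = √[(7)² + (-1)² + (-4)²] = √66 = 8.124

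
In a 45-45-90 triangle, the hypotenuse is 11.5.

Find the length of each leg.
In a 45-45-90 triangle, hypotenuse = leg·√2  →  leg = hypotenuse/√2
leg = 11.5/√2 = 8.132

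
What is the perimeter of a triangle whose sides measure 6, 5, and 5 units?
Perimeter = sum of all sides
Perimeter = 6 + 5 + 5
Perimeter = 16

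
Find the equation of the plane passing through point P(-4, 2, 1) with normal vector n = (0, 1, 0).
d = n·P = (0)(-4) + (1)(2) + (0)(1) = 2
Plane: y = 2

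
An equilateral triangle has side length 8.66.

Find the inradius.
For an equilateral triangle, r = s/(2√3) where s is the side.
r = 8.66/(2√3) = 8.66/3.464102 = 2.5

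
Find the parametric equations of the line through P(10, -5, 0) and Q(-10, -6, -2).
Direction vector d = Q - P = (-20, -1, -2)
x = 10 - 20t, y = -5 - t, z = 0 - 2t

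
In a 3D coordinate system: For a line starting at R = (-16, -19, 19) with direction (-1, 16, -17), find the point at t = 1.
P(1) = (-16 + (-1)(1), -19 + 16(1), 19 + (-17)(1)) = (-17, -3, 2)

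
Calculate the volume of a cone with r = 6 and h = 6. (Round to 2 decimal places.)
Volume = (1/3) * pi * r² * h
Volume = (1/3) * pi * 6² * 6
Volume = (1/3) * pi * 36 * 6
Volume = (1/3) * pi * 216
Volume = 226.19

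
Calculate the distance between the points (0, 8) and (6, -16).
Using the distance formula: d = sqrt((x₂-x₁)² + (y₂-y₁)²)
dx = 6 - 0 = 6
dy = (-16) - 8 = -24
d = sqrt(6² + (-24)²) = sqrt(36 + 576) = sqrt(612) = 24.74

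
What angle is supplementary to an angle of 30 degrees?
Supplementary angles sum to 180 degrees.
Other angle = 180 - 30
Other angle = 150 degrees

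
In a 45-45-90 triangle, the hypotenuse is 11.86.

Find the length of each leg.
In a 45-45-90 triangle, hypotenuse = leg·√2  →  leg = hypotenuse/√2
leg = 11.86/√2 = 8.386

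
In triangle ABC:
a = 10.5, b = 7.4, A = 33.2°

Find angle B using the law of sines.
sin(B)/b = sin(A)/a
sin(B) = b·sin(A)/a = 7.4·sin(33.2°)/10.5 = 0.385902
B = arcsin(0.385902) = 22.7°  (b ≤ a, so B ≤ A and the acute solution is unique)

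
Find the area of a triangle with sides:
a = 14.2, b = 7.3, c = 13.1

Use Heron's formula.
s = (a+b+c)/2 = (14.2+7.3+13.1)/2 = 17.3
A = √(s(s-a)(s-b)(s-c)) = √(17.3·3.1·10·4.2)
A = √2252.46 = 47.46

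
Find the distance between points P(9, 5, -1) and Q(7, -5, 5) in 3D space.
d = √[(-2)² + (-10)² + (6)²] = √140 = 11.83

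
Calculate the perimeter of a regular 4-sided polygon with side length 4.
Perimeter = number of sides * side length
Perimeter = 4 * 4
Perimeter = 16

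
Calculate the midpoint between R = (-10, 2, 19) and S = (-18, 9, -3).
Midpoint = ((-10-18)/2, (2+9)/2, (19-3)/2) = (-14, 5.5, 8)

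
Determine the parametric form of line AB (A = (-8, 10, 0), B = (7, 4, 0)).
Direction vector d = B - A = (15, -6, 0)
x = -8 + 15t, y = 10 - 6t, z = 0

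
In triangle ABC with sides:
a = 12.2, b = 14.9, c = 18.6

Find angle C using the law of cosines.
cos(C) = (a² + b² - c²)/(2ab)
cos(C) = (12.2² + 14.9² - 18.6²)/(2·12.2·14.9) = 24.89/363.56 = 0.068462
C = arccos(0.068462) = 86.07°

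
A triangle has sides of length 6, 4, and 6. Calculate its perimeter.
Perimeter = sum of all sides
Perimeter = 6 + 4 + 6
Perimeter = 16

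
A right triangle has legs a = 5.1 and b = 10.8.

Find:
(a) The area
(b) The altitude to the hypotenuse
(a) Area = ½ab = ½·5.1·10.8 = 27.54
(b) Hypotenuse c = √(5.1² + 10.8²) = √142.65 = 11.9436
    Area = ½·c·h_c  →  h_c = 2·Area/c = 2·27.54/11.9436 = 4.612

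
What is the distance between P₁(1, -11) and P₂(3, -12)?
Using the distance formula: d = sqrt((x₂-x₁)² + (y₂-y₁)²)
dx = 3 - 1 = 2
dy = (-12) - (-11) = -1
d = sqrt(2² + (-1)²) = sqrt(4 + 1) = sqrt(5) = 2.24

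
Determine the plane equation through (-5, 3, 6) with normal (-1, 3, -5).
d = n·P = (-1)(-5) + (3)(3) + (-5)(6) = -16
Plane: -x + 3y - 5z = -16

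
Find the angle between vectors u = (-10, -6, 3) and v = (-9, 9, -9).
u·v = 9, |u|² = 145, |v|² = 243
cos θ = 9/√35235 ≈ 0.04795
θ ≈ 87.25°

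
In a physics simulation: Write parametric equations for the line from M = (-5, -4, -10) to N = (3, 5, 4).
Direction vector d = N - M = (8, 9, 14)
x = -5 + 8t, y = -4 + 9t, z = -10 + 14t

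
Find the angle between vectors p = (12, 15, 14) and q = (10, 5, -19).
p·q = -71, |p|² = 565, |q|² = 486
cos θ = -71/√274590 ≈ -0.1355
θ ≈ 97.79°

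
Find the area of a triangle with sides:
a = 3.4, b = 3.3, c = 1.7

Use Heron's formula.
s = (a+b+c)/2 = (3.4+3.3+1.7)/2 = 4.2
A = √(s(s-a)(s-b)(s-c)) = √(4.2·0.8·0.9·2.5)
A = √7.56 = 2.75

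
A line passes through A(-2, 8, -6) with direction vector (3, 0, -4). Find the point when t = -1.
P(-1) = (-2 + 3(-1), 8 + 0(-1), -6 + (-4)(-1)) = (-5, 8, -2)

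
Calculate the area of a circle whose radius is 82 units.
Area = pi * r²
Area = pi * 82²
Area = pi * 6724
Area = 21124.07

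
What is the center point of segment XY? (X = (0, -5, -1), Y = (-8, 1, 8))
Midpoint = ((0-8)/2, (-5+1)/2, (-1+8)/2) = (-4, -2, 3.5)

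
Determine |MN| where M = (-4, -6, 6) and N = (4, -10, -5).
d = √[(8)² + (-4)² + (-11)²] = √201 = 14.18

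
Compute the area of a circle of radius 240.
Area = pi * r²
Area = pi * 240²
Area = pi * 57600
Area = 180955.74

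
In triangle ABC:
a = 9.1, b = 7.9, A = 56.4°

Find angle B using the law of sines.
sin(B)/b = sin(A)/a
sin(B) = b·sin(A)/a = 7.9·sin(56.4°)/9.1 = 0.723085
B = arcsin(0.723085) = 46.31°  (b ≤ a, so B ≤ A and the acute solution is unique)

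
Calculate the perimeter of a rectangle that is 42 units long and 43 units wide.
Perimeter = 2 * (length + width)
Perimeter = 2 * (42 + 43)
Perimeter = 2 * 85
Perimeter = 170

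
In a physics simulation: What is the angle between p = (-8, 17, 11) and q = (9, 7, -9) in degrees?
p·q = -52, |p|² = 474, |q|² = 211
cos θ = -52/√100014 ≈ -0.1644
θ ≈ 99.46°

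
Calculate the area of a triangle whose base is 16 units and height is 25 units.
Area = (1/2) * base * height
Area = (1/2) * 16 * 25
Area = 200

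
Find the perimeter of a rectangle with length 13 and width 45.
Perimeter = 2 * (length + width)
Perimeter = 2 * (13 + 45)
Perimeter = 2 * 58
Perimeter = 116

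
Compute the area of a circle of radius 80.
Area = pi * r²
Area = pi * 80²
Area = pi * 6400
Area = 20106.19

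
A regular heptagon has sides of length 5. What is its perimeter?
Perimeter = number of sides * side length
Perimeter = 7 * 5
Perimeter = 35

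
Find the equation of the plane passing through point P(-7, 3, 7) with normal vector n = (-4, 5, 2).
d = n·P = (-4)(-7) + (5)(3) + (2)(7) = 57
Plane: -4x + 5y + 2z = 57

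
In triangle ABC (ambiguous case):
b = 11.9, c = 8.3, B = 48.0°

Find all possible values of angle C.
sin(C)/c = sin(B)/b  →  sin(C) = c·sin(B)/b = 8.3·sin(48.0°)/11.9 = 0.518328
C₁ = arcsin(0.518328) = 31.22°,  C₂ = 180° - C₁ = 148.78°
Check C₂: A = 180° - 48.0° - 148.78° = -16.78° ≤ 0, rejected
C = 31.22° (one solution)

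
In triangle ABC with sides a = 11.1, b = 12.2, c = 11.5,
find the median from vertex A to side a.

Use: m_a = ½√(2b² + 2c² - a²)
m_a = ½√(2·12.2² + 2·11.5² - 11.1²)
m_a = ½√(297.68 + 264.5 - 123.21) = ½√438.97 = 10.48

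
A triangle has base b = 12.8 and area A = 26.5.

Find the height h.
A = ½bh  →  h = 2A/b
h = 2·26.5/12.8 = 4.141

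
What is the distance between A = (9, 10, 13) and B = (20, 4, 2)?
d = √[(11)² + (-6)² + (-11)²] = √278 = 16.67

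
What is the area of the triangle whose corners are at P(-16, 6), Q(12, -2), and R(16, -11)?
Using the coordinate formula: Area = (1/2)|x₁(y₂-y₃) + x₂(y₃-y₁) + x₃(y₁-y₂)|
Area = (1/2)|(-16)((-2)-(-11)) + 12((-11)-6) + 16(6-(-2))|
Area = (1/2)|(-16)*9 + 12*(-17) + 16*8|
Area = (1/2)|(-144) + (-204) + 128|
Area = (1/2)*220 = 110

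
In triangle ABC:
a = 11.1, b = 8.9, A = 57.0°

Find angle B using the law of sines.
sin(B)/b = sin(A)/a
sin(B) = b·sin(A)/a = 8.9·sin(57.0°)/11.1 = 0.672448
B = arcsin(0.672448) = 42.26°  (b ≤ a, so B ≤ A and the acute solution is unique)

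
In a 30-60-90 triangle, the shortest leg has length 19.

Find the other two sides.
Long leg = 19√3 = 32.91, Hypotenuse = 38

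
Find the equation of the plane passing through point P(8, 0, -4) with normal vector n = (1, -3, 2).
d = n·P = (1)(8) + (-3)(0) + (2)(-4) = 0
Plane: x - 3y + 2z = 0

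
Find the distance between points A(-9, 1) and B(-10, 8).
Using the distance formula: d = sqrt((x₂-x₁)² + (y₂-y₁)²)
dx = (-10) - (-9) = -1
dy = 8 - 1 = 7
d = sqrt((-1)² + 7²) = sqrt(1 + 49) = sqrt(50) = 7.07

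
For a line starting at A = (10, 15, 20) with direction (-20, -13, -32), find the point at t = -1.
P(-1) = (10 + (-20)(-1), 15 + (-13)(-1), 20 + (-32)(-1)) = (30, 28, 52)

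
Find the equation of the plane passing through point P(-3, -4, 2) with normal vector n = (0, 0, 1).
d = n·P = (0)(-3) + (0)(-4) + (1)(2) = 2
Plane: z = 2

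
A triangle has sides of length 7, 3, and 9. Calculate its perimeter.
Perimeter = sum of all sides
Perimeter = 7 + 3 + 9
Perimeter = 19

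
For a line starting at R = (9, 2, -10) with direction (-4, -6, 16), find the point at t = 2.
P(2) = (9 + (-4)(2), 2 + (-6)(2), -10 + 16(2)) = (1, -10, 22)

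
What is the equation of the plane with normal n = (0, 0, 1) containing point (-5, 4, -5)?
d = n·P = (0)(-5) + (0)(4) + (1)(-5) = -5
Plane: z = -5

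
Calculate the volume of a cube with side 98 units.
Volume = s³
Volume = 98³
Volume = 941192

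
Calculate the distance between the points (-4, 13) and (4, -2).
Using the distance formula: d = sqrt((x₂-x₁)² + (y₂-y₁)²)
dx = 4 - (-4) = 8
dy = (-2) - 13 = -15
d = sqrt(8² + (-15)²) = sqrt(64 + 225) = sqrt(289) = 17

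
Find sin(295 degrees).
sin(295 degrees) = -0.9063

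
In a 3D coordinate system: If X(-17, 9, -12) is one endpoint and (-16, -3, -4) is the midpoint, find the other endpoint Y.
Y = (2×(-16) - (-17), 2×(-3) - 9, 2×(-4) - (-12)) = (-15, -15, 4)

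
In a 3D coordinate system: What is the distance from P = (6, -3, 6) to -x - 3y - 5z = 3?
d = |(-1)(6) + (-3)(-3) + (-5)(6) - (3)| / √((-1)² + (-3)² + (-5)²) = 30/√35 = 5.071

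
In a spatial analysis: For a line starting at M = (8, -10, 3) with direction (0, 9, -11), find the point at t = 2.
P(2) = (8 + 0(2), -10 + 9(2), 3 + (-11)(2)) = (8, 8, -19)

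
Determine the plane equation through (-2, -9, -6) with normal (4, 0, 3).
d = n·P = (4)(-2) + (0)(-9) + (3)(-6) = -26
Plane: 4x + 3z = -26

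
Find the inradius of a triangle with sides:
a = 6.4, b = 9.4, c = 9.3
s = (a+b+c)/2 = (6.4+9.4+9.3)/2 = 12.55
Area = √(s(s-a)(s-b)(s-c)) = √(12.55·6.15·3.15·3.25) = 28.1097
r = Area/s = 28.1097/12.55 = 2.24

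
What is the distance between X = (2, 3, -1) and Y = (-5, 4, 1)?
d = √[(-7)² + (1)² + (2)²] = √54 = 7.348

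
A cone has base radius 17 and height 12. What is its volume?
Volume = (1/3) * pi * r² * h
Volume = (1/3) * pi * 17² * 12
Volume = (1/3) * pi * 289 * 12
Volume = (1/3) * pi * 3468
Volume = 3631.68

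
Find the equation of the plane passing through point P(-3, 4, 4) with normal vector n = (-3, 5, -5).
d = n·P = (-3)(-3) + (5)(4) + (-5)(4) = 9
Plane: -3x + 5y - 5z = 9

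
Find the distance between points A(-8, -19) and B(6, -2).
Using the distance formula: d = sqrt((x₂-x₁)² + (y₂-y₁)²)
dx = 6 - (-8) = 14
dy = (-2) - (-19) = 17
d = sqrt(14² + 17²) = sqrt(196 + 289) = sqrt(485) = 22.02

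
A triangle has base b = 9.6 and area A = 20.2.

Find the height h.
A = ½bh  →  h = 2A/b
h = 2·20.2/9.6 = 4.208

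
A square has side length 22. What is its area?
Area = s²
Area = 22²
Area = 484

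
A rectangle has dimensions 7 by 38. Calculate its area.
Area = length * width
Area = 7 * 38
Area = 266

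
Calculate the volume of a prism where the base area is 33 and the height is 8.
Volume = base area * height
Volume = 33 * 8
Volume = 264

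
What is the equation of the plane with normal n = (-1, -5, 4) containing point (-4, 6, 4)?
d = n·P = (-1)(-4) + (-5)(6) + (4)(4) = -10
Plane: -x - 5y + 4z = -10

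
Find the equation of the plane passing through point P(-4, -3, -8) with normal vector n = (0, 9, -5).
d = n·P = (0)(-4) + (9)(-3) + (-5)(-8) = 13
Plane: 9y - 5z = 13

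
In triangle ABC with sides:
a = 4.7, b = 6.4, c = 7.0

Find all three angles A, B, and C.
By the law of cosines:
cos(A) = (b² + c² - a²)/(2bc) = 0.757478  →  A = 40.76°
cos(B) = (a² + c² - b²)/(2ac) = 0.457903  →  B = 62.75°
cos(C) = (a² + b² - c²)/(2ab) = 0.233544  →  C = 76.49°
Check: A + B + C = 180.0° ✓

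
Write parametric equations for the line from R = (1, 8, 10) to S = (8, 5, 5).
Direction vector d = S - R = (7, -3, -5)
x = 1 + 7t, y = 8 - 3t, z = 10 - 5t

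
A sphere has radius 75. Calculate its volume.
Volume = (4/3) * pi * r³
Volume = (4/3) * pi * 75³
Volume = (4/3) * pi * 421875
Volume = 1767145.87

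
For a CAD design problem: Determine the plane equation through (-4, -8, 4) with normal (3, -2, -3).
d = n·P = (3)(-4) + (-2)(-8) + (-3)(4) = -8
Plane: 3x - 2y - 3z = -8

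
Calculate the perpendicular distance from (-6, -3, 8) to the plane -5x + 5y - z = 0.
d = |(-5)(-6) + 5(-3) + (-1)(8) - (0)| / √((-5)² + 5² + (-1)²) = 7/√51 = 0.9802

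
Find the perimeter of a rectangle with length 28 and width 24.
Perimeter = 2 * (length + width)
Perimeter = 2 * (28 + 24)
Perimeter = 2 * 52
Perimeter = 104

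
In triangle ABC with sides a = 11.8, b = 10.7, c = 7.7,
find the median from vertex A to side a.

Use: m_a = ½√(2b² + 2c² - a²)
m_a = ½√(2·10.7² + 2·7.7² - 11.8²)
m_a = ½√(228.98 + 118.58 - 139.24) = ½√208.32 = 7.217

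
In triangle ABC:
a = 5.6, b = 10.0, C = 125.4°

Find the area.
Using A = ½ab·sin(C):
A = ½·5.6·10.0·sin(125.4°) = ½·56·0.815128 = 22.82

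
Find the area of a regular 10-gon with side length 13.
For a regular 10-gon with side length s = 13:
Apothem a = s / (2*tan(pi/10)) = 13 / (2*tan(pi/10)) ≈ 20.0049
Perimeter P = 10 * 13 = 130
Area = (1/2) * P * a = (1/2) * 130 * 20.0049 = 1300.32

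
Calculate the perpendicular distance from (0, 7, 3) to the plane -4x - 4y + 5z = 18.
d = |(-4)(0) + (-4)(7) + 5(3) - (18)| / √((-4)² + (-4)² + 5²) = 31/√57 = 4.106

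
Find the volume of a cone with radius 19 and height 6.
Volume = (1/3) * pi * r² * h
Volume = (1/3) * pi * 19² * 6
Volume = (1/3) * pi * 361 * 6
Volume = (1/3) * pi * 2166
Volume = 2268.23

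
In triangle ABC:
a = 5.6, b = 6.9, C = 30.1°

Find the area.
Using A = ½ab·sin(C):
A = ½·5.6·6.9·sin(30.1°) = ½·38.64·0.501511 = 9.689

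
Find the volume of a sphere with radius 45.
Volume = (4/3) * pi * r³
Volume = (4/3) * pi * 45³
Volume = (4/3) * pi * 91125
Volume = 381703.51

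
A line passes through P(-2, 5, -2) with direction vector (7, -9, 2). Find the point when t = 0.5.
P(0.5) = (-2 + 7(0.5), 5 + (-9)(0.5), -2 + 2(0.5)) = (1.5, 0.5, -1)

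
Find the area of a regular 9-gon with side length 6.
For a regular 9-gon with side length s = 6:
Apothem a = s / (2*tan(pi/9)) = 6 / (2*tan(pi/9)) ≈ 8.24243
Perimeter P = 9 * 6 = 54
Area = (1/2) * P * a = (1/2) * 54 * 8.24243 = 222.55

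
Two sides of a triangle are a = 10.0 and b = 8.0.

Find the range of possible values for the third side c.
By the triangle inequality: |a - b| < c < a + b
|10.0 - 8.0| < c < 10.0 + 8.0
2 < c < 18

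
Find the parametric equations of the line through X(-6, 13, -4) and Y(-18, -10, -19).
Direction vector d = Y - X = (-12, -23, -15)
x = -6 - 12t, y = 13 - 23t, z = -4 - 15t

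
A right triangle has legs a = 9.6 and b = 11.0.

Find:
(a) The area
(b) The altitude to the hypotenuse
(a) Area = ½ab = ½·9.6·11.0 = 52.8
(b) Hypotenuse c = √(9.6² + 11.0²) = √213.16 = 14.6
    Area = ½·c·h_c  →  h_c = 2·Area/c = 2·52.8/14.6 = 7.233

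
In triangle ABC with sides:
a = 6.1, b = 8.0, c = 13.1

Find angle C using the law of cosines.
cos(C) = (a² + b² - c²)/(2ab)
cos(C) = (6.1² + 8.0² - 13.1²)/(2·6.1·8.0) = -70.4/97.6 = -0.721311
C = arccos(-0.721311) = 136.2°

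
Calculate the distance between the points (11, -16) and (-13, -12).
Using the distance formula: d = sqrt((x₂-x₁)² + (y₂-y₁)²)
dx = (-13) - 11 = -24
dy = (-12) - (-16) = 4
d = sqrt((-24)² + 4²) = sqrt(576 + 16) = sqrt(592) = 24.33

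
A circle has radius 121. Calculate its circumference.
Circumference = 2 * pi * r
Circumference = 2 * pi * 121
Circumference = 760.27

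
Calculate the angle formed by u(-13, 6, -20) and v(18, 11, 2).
u·v = -208, |u|² = 605, |v|² = 449
cos θ = -208/√271645 ≈ -0.3991
θ ≈ 113.5°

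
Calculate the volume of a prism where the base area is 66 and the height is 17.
Volume = base area * height
Volume = 66 * 17
Volume = 1122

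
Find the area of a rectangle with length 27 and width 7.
Area = length * width
Area = 27 * 7
Area = 189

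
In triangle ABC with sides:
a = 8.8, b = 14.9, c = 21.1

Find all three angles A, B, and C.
By the law of cosines:
cos(A) = (b² + c² - a²)/(2bc) = 0.937975  →  A = 20.29°
cos(B) = (a² + c² - b²)/(2ac) = 0.809565  →  B = 35.95°
cos(C) = (a² + b² - c²)/(2ab) = -0.555827  →  C = 123.8°
Check: A + B + C = 180.0° ✓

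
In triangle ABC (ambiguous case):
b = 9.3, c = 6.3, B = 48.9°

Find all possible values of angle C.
sin(C)/c = sin(B)/b  →  sin(C) = c·sin(B)/b = 6.3·sin(48.9°)/9.3 = 0.510478
C₁ = arcsin(0.510478) = 30.7°,  C₂ = 180° - C₁ = 149.3°
Check C₂: A = 180° - 48.9° - 149.3° = -18.2° ≤ 0, rejected
C = 30.7° (one solution)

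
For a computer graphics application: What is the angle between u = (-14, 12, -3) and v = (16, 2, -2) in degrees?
u·v = -194, |u|² = 349, |v|² = 264
cos θ = -194/√92136 ≈ -0.6391
θ ≈ 129.7°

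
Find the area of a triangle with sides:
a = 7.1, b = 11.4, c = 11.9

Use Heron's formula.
s = (a+b+c)/2 = (7.1+11.4+11.9)/2 = 15.2
A = √(s(s-a)(s-b)(s-c)) = √(15.2·8.1·3.8·3.3)
A = √1543.92 = 39.29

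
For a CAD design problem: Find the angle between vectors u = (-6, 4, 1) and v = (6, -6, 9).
u·v = -51, |u|² = 53, |v|² = 153
cos θ = -51/√8109 ≈ -0.5664
θ ≈ 124.5°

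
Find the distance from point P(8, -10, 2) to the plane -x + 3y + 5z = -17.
d = |(-1)(8) + 3(-10) + 5(2) - (-17)| / √((-1)² + 3² + 5²) = 11/√35 = 1.859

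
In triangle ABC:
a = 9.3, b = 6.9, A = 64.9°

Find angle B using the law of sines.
sin(B)/b = sin(A)/a
sin(B) = b·sin(A)/a = 6.9·sin(64.9°)/9.3 = 0.671874
B = arcsin(0.671874) = 42.21°  (b ≤ a, so B ≤ A and the acute solution is unique)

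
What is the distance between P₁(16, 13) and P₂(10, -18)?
Using the distance formula: d = sqrt((x₂-x₁)² + (y₂-y₁)²)
dx = 10 - 16 = -6
dy = (-18) - 13 = -31
d = sqrt((-6)² + (-31)²) = sqrt(36 + 961) = sqrt(997) = 31.58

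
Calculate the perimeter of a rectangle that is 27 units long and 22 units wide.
Perimeter = 2 * (length + width)
Perimeter = 2 * (27 + 22)
Perimeter = 2 * 49
Perimeter = 98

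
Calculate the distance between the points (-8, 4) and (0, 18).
Using the distance formula: d = sqrt((x₂-x₁)² + (y₂-y₁)²)
dx = 0 - (-8) = 8
dy = 18 - 4 = 14
d = sqrt(8² + 14²) = sqrt(64 + 196) = sqrt(260) = 16.12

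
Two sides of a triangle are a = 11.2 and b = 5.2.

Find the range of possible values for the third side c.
By the triangle inequality: |a - b| < c < a + b
|11.2 - 5.2| < c < 11.2 + 5.2
6 < c < 16.4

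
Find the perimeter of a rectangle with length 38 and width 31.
Perimeter = 2 * (length + width)
Perimeter = 2 * (38 + 31)
Perimeter = 2 * 69
Perimeter = 138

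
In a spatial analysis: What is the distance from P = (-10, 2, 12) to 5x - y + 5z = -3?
d = |5(-10) + (-1)(2) + 5(12) - (-3)| / √(5² + (-1)² + 5²) = 11/√51 = 1.54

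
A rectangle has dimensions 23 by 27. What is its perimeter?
Perimeter = 2 * (length + width)
Perimeter = 2 * (23 + 27)
Perimeter = 2 * 50
Perimeter = 100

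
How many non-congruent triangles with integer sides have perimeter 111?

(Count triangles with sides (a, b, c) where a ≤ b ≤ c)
With a ≤ b ≤ c and a + b + c = 111, the triangle inequality a + b > c gives c < 111/2, so c ≤ 55.
Iterate a from 1 to ⌊p/3⌋ = 37; for each a, b ranges from a to ⌊(p−a)/2⌋ with c = p − a − b, keeping only c ≥ b.
Triples: (1, 55, 55), (2, 54, 55), (3, 53, 55), …
Count = 271 triangles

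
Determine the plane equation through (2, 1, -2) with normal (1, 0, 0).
d = n·P = (1)(2) + (0)(1) + (0)(-2) = 2
Plane: x = 2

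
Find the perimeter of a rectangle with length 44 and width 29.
Perimeter = 2 * (length + width)
Perimeter = 2 * (44 + 29)
Perimeter = 2 * 73
Perimeter = 146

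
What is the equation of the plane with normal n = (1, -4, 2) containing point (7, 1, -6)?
d = n·P = (1)(7) + (-4)(1) + (2)(-6) = -9
Plane: x - 4y + 2z = -9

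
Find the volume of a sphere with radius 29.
Volume = (4/3) * pi * r³
Volume = (4/3) * pi * 29³
Volume = (4/3) * pi * 24389
Volume = 102160.40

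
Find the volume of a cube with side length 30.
Volume = s³
Volume = 30³
Volume = 27000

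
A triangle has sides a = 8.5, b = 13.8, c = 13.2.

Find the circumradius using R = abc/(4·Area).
s = (a+b+c)/2 = 17.75
Area = √(s(s-a)(s-b)(s-c)) = √(17.75·9.25·3.95·4.55) = 54.3218
R = abc/(4·Area) = (8.5·13.8·13.2)/(4·54.3218) = 1548.36/217.2872 = 7.126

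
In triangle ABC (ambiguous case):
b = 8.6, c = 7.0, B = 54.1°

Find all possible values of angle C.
sin(C)/c = sin(B)/b  →  sin(C) = c·sin(B)/b = 7.0·sin(54.1°)/8.6 = 0.659336
C₁ = arcsin(0.659336) = 41.25°,  C₂ = 180° - C₁ = 138.75°
Check C₂: A = 180° - 54.1° - 138.75° = -12.85° ≤ 0, rejected
C = 41.25° (one solution)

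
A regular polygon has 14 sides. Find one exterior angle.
Exterior angle of a regular n-gon = 360/n
Exterior angle = 360/14
Exterior angle = 25.71 degrees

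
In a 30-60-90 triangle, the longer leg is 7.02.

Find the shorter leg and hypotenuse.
In a 30-60-90 triangle, sides are in ratio 1 : √3 : 2.
Long leg = short leg·√3  →  short leg = 7.02/√3 = 4.053
Hypotenuse = 2·(short leg) = 2·7.02/√3 = 8.106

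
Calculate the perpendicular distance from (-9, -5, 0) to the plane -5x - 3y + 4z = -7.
d = |(-5)(-9) + (-3)(-5) + 4(0) - (-7)| / √((-5)² + (-3)² + 4²) = 67/√50 = 9.475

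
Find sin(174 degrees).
sin(174 degrees) = 0.1045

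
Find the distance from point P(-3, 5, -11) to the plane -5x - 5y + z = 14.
d = |(-5)(-3) + (-5)(5) + 1(-11) - (14)| / √((-5)² + (-5)² + 1²) = 35/√51 = 4.901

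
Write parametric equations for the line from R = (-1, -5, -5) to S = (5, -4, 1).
Direction vector d = S - R = (6, 1, 6)
x = -1 + 6t, y = -5 + t, z = -5 + 6t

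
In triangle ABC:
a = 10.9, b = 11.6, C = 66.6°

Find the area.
Using A = ½ab·sin(C):
A = ½·10.9·11.6·sin(66.6°) = ½·126.44·0.917755 = 58.02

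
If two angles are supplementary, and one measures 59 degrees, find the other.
Supplementary angles sum to 180 degrees.
Other angle = 180 - 59
Other angle = 121 degrees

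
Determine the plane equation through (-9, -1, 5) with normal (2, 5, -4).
d = n·P = (2)(-9) + (5)(-1) + (-4)(5) = -43
Plane: 2x + 5y - 4z = -43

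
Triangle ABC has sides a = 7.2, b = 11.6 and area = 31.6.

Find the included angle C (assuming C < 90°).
Area = ½ab·sin(C)  →  sin(C) = 2·Area/(ab)
sin(C) = 2·31.6/(7.2·11.6) = 0.756705
C = arcsin(0.756705) = 49.17°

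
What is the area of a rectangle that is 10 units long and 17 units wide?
Area = length * width
Area = 10 * 17
Area = 170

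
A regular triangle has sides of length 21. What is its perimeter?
Perimeter = number of sides * side length
Perimeter = 3 * 21
Perimeter = 63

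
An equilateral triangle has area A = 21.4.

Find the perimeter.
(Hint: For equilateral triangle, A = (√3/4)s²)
A = (√3/4)s²  →  s² = 4A/√3 = 4·21.4/√3 = 49.4212
s = 7.03002
Perimeter = 3s = 21.09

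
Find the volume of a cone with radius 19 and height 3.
Volume = (1/3) * pi * r² * h
Volume = (1/3) * pi * 19² * 3
Volume = (1/3) * pi * 361 * 3
Volume = (1/3) * pi * 1083
Volume = 1134.11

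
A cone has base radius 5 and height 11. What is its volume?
Volume = (1/3) * pi * r² * h
Volume = (1/3) * pi * 5² * 11
Volume = (1/3) * pi * 25 * 11
Volume = (1/3) * pi * 275
Volume = 287.98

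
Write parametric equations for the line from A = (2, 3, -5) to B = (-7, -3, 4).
Direction vector d = B - A = (-9, -6, 9)
x = 2 - 9t, y = 3 - 6t, z = -5 + 9t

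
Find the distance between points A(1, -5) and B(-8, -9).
Using the distance formula: d = sqrt((x₂-x₁)² + (y₂-y₁)²)
dx = (-8) - 1 = -9
dy = (-9) - (-5) = -4
d = sqrt((-9)² + (-4)²) = sqrt(81 + 16) = sqrt(97) = 9.85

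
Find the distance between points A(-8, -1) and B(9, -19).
Using the distance formula: d = sqrt((x₂-x₁)² + (y₂-y₁)²)
dx = 9 - (-8) = 17
dy = (-19) - (-1) = -18
d = sqrt(17² + (-18)²) = sqrt(289 + 324) = sqrt(613) = 24.76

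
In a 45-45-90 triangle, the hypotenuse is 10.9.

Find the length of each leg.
In a 45-45-90 triangle, hypotenuse = leg·√2  →  leg = hypotenuse/√2
leg = 10.9/√2 = 7.707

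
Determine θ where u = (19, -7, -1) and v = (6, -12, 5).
u·v = 193, |u|² = 411, |v|² = 205
cos θ = 193/√84255 ≈ 0.6649
θ ≈ 48.32°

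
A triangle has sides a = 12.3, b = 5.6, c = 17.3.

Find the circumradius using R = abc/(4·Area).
s = (a+b+c)/2 = 17.6
Area = √(s(s-a)(s-b)(s-c)) = √(17.6·5.3·12·0.3) = 18.3251
R = abc/(4·Area) = (12.3·5.6·17.3)/(4·18.3251) = 1191.624/73.3004 = 16.26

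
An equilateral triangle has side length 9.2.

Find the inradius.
For an equilateral triangle, r = s/(2√3) where s is the side.
r = 9.2/(2√3) = 9.2/3.464102 = 2.656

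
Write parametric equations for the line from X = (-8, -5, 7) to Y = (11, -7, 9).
Direction vector d = Y - X = (19, -2, 2)
x = -8 + 19t, y = -5 - 2t, z = 7 + 2t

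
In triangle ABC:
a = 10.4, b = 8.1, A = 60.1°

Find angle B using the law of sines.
sin(B)/b = sin(A)/a
sin(B) = b·sin(A)/a = 8.1·sin(60.1°)/10.4 = 0.675179
B = arcsin(0.675179) = 42.47°  (b ≤ a, so B ≤ A and the acute solution is unique)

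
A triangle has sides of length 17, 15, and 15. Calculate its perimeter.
Perimeter = sum of all sides
Perimeter = 17 + 15 + 15
Perimeter = 47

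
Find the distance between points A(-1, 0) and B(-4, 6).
Using the distance formula: d = sqrt((x₂-x₁)² + (y₂-y₁)²)
dx = (-4) - (-1) = -3
dy = 6 - 0 = 6
d = sqrt((-3)² + 6²) = sqrt(9 + 36) = sqrt(45) = 6.71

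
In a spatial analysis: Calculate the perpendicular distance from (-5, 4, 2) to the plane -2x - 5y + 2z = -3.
d = |(-2)(-5) + (-5)(4) + 2(2) - (-3)| / √((-2)² + (-5)² + 2²) = 3/√33 = 0.5222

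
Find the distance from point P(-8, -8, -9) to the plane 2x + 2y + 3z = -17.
d = |2(-8) + 2(-8) + 3(-9) - (-17)| / √(2² + 2² + 3²) = 42/√17 = 10.19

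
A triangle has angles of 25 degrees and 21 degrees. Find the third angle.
Sum of angles in a triangle = 180 degrees
Third angle = 180 - 25 - 21
Third angle = 134 degrees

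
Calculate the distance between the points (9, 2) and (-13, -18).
Using the distance formula: d = sqrt((x₂-x₁)² + (y₂-y₁)²)
dx = (-13) - 9 = -22
dy = (-18) - 2 = -20
d = sqrt((-22)² + (-20)²) = sqrt(484 + 400) = sqrt(884) = 29.73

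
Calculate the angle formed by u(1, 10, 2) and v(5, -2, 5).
u·v = -5, |u|² = 105, |v|² = 54
cos θ = -5/√5670 ≈ -0.0664
θ ≈ 93.81°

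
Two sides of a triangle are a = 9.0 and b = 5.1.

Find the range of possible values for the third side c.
By the triangle inequality: |a - b| < c < a + b
|9.0 - 5.1| < c < 9.0 + 5.1
3.9 < c < 14.1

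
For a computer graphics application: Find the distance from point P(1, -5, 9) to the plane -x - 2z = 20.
d = |(-1)(1) + 0(-5) + (-2)(9) - (20)| / √((-1)² + 0² + (-2)²) = 39/√5 = 17.44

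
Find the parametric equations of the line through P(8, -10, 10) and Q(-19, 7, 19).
Direction vector d = Q - P = (-27, 17, 9)
x = 8 - 27t, y = -10 + 17t, z = 10 + 9t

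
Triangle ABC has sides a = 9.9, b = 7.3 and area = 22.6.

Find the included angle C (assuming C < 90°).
Area = ½ab·sin(C)  →  sin(C) = 2·Area/(ab)
sin(C) = 2·22.6/(9.9·7.3) = 0.625432
C = arcsin(0.625432) = 38.71°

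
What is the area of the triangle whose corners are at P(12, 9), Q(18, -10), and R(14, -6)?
Using the coordinate formula: Area = (1/2)|x₁(y₂-y₃) + x₂(y₃-y₁) + x₃(y₁-y₂)|
Area = (1/2)|12((-10)-(-6)) + 18((-6)-9) + 14(9-(-10))|
Area = (1/2)|12*(-4) + 18*(-15) + 14*19|
Area = (1/2)|(-48) + (-270) + 266|
Area = (1/2)*52 = 26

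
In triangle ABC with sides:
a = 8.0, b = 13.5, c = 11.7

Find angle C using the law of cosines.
cos(C) = (a² + b² - c²)/(2ab)
cos(C) = (8.0² + 13.5² - 11.7²)/(2·8.0·13.5) = 109.36/216 = 0.506296
C = arccos(0.506296) = 59.58°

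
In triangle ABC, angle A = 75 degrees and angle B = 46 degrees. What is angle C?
Sum of angles in a triangle = 180 degrees
Third angle = 180 - 75 - 46
Third angle = 59 degrees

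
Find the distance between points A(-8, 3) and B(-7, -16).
Using the distance formula: d = sqrt((x₂-x₁)² + (y₂-y₁)²)
dx = (-7) - (-8) = 1
dy = (-16) - 3 = -19
d = sqrt(1² + (-19)²) = sqrt(1 + 361) = sqrt(362) = 19.03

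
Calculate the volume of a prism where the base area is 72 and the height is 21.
Volume = base area * height
Volume = 72 * 21
Volume = 1512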